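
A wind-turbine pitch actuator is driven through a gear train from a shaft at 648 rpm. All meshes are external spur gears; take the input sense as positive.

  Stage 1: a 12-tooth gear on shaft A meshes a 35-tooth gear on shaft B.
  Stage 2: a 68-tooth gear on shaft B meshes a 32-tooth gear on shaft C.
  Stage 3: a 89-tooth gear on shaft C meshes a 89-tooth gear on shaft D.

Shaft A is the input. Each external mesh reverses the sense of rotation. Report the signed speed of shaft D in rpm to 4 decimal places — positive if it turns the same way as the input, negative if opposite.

-472.1143 rpm (opposite to input, |ω| = 472.1143 rpm)

Stage 1 [12T→35T]: ω = 648.0000×12/35 = 222.1714 rpm, dir flips to −; running = −222.1714
Stage 2 [68T→32T]: ω = 222.1714×68/32 = 472.1143 rpm, dir flips to +; running = +472.1143
Stage 3 [89T→89T]: ω = 472.1143×89/89 = 472.1143 rpm, dir flips to −; running = −472.1143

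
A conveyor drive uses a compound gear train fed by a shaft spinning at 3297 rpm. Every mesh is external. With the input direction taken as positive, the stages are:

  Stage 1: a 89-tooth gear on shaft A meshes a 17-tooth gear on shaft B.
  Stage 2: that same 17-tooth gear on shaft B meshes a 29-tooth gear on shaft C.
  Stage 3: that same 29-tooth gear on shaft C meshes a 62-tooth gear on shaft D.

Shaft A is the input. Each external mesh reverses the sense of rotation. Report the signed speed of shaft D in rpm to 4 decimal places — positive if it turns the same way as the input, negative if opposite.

-4732.7903 rpm (opposite to input, |ω| = 4732.7903 rpm)

Stage 1 [89T→17T]: ω = 3297.0000×89/17 = 17260.7647 rpm, dir flips to −; running = −17260.7647
Stage 2 [17T→29T]: ω = 17260.7647×17/29 = 10118.3793 rpm, dir flips to +; running = +10118.3793
Stage 3 [29T→62T]: ω = 10118.3793×29/62 = 4732.7903 rpm, dir flips to −; running = −4732.7903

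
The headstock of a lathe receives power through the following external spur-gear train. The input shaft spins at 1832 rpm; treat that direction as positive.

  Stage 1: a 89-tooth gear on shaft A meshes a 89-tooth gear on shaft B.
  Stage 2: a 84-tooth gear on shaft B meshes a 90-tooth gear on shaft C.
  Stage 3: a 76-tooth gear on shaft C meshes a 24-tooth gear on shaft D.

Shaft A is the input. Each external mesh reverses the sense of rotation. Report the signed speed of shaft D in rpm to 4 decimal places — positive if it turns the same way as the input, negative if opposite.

-5414.5778 rpm (opposite to input, |ω| = 5414.5778 rpm)

Stage 1 [89T→89T]: ω = 1832.0000×89/89 = 1832.0000 rpm, dir flips to −; running = −1832.0000
Stage 2 [84T→90T]: ω = 1832.0000×84/90 = 1709.8667 rpm, dir flips to +; running = +1709.8667
Stage 3 [76T→24T]: ω = 1709.8667×76/24 = 5414.5778 rpm, dir flips to −; running = −5414.5778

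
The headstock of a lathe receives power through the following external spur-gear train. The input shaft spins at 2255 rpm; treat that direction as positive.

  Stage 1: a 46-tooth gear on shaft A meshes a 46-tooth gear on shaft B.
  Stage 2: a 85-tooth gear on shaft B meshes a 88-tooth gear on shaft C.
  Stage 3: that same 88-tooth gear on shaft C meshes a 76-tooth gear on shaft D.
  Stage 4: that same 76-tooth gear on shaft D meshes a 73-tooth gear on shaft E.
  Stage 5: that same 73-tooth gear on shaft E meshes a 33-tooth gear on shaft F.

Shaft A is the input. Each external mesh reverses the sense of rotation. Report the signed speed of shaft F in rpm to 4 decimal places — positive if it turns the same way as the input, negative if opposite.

-5808.3333 rpm (opposite to input, |ω| = 5808.3333 rpm)

Stage 1 [46T→46T]: ω = 2255.0000×46/46 = 2255.0000 rpm, dir flips to −; running = −2255.0000
Stage 2 [85T→88T]: ω = 2255.0000×85/88 = 2178.1250 rpm, dir flips to +; running = +2178.1250
Stage 3 [88T→76T]: ω = 2178.1250×88/76 = 2522.0395 rpm, dir flips to −; running = −2522.0395
Stage 4 [76T→73T]: ω = 2522.0395×76/73 = 2625.6849 rpm, dir flips to +; running = +2625.6849
Stage 5 [73T→33T]: ω = 2625.6849×73/33 = 5808.3333 rpm, dir flips to −; running = −5808.3333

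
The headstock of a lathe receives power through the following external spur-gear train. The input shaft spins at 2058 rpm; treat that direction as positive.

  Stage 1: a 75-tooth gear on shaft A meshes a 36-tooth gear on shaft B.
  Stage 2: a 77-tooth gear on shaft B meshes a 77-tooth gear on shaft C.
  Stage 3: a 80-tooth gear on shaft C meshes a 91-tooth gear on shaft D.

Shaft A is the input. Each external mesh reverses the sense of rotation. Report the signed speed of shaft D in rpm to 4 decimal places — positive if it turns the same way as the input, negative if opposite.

-3769.2308 rpm (opposite to input, |ω| = 3769.2308 rpm)

Stage 1 [75T→36T]: ω = 2058.0000×75/36 = 4287.5000 rpm, dir flips to −; running = −4287.5000
Stage 2 [77T→77T]: ω = 4287.5000×77/77 = 4287.5000 rpm, dir flips to +; running = +4287.5000
Stage 3 [80T→91T]: ω = 4287.5000×80/91 = 3769.2308 rpm, dir flips to −; running = −3769.2308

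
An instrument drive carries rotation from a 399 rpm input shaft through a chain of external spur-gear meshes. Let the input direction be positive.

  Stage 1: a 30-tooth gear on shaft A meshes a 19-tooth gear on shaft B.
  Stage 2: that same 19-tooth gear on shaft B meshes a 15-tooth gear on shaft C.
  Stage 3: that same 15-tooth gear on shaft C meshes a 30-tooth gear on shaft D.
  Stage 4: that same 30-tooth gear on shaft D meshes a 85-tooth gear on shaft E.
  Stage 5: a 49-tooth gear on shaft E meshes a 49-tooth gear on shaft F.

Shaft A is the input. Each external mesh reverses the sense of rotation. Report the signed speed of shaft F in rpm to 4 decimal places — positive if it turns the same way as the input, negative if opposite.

Stage 1 [30T→19T]: ω = 399.0000×30/19 = 630.0000 rpm, dir flips to −; running = −630.0000
Stage 2 [19T→15T]: ω = 630.0000×19/15 = 798.0000 rpm, dir flips to +; running = +798.0000
Stage 3 [15T→30T]: ω = 798.0000×15/30 = 399.0000 rpm, dir flips to −; running = −399.0000
Stage 4 [30T→85T]: ω = 399.0000×30/85 = 140.8235 rpm, dir flips to +; running = +140.8235
Stage 5 [49T→49T]: ω = 140.8235×49/49 = 140.8235 rpm, dir flips to −; running = −140.8235

-140.8235 rpm (opposite to input, |ω| = 140.8235 rpm)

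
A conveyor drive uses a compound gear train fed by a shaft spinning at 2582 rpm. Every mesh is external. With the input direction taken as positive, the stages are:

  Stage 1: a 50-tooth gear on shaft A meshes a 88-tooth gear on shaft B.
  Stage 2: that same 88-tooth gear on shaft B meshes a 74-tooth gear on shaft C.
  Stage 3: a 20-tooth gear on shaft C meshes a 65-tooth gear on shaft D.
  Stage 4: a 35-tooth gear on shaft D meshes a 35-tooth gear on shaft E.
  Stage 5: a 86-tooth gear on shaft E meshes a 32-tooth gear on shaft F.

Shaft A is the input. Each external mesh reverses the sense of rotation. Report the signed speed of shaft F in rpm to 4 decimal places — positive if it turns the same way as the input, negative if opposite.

Stage 1 [50T→88T]: ω = 2582.0000×50/88 = 1467.0455 rpm, dir flips to −; running = −1467.0455
Stage 2 [88T→74T]: ω = 1467.0455×88/74 = 1744.5946 rpm, dir flips to +; running = +1744.5946
Stage 3 [20T→65T]: ω = 1744.5946×20/65 = 536.7983 rpm, dir flips to −; running = −536.7983
Stage 4 [35T→35T]: ω = 536.7983×35/35 = 536.7983 rpm, dir flips to +; running = +536.7983
Stage 5 [86T→32T]: ω = 536.7983×86/32 = 1442.6455 rpm, dir flips to −; running = −1442.6455

-1442.6455 rpm (opposite to input, |ω| = 1442.6455 rpm)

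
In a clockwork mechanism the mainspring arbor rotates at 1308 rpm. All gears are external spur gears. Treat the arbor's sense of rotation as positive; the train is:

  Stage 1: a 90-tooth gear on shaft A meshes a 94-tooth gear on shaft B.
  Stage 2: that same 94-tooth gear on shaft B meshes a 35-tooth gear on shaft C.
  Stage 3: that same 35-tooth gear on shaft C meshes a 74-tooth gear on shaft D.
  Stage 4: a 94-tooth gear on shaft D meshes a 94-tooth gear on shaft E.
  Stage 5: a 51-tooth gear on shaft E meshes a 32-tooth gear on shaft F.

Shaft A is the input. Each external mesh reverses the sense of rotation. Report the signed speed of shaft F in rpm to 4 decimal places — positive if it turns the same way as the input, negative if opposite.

Stage 1 [90T→94T]: ω = 1308.0000×90/94 = 1252.3404 rpm, dir flips to −; running = −1252.3404
Stage 2 [94T→35T]: ω = 1252.3404×94/35 = 3363.4286 rpm, dir flips to +; running = +3363.4286
Stage 3 [35T→74T]: ω = 3363.4286×35/74 = 1590.8108 rpm, dir flips to −; running = −1590.8108
Stage 4 [94T→94T]: ω = 1590.8108×94/94 = 1590.8108 rpm, dir flips to +; running = +1590.8108
Stage 5 [51T→32T]: ω = 1590.8108×51/32 = 2535.3547 rpm, dir flips to −; running = −2535.3547

-2535.3547 rpm (opposite to input, |ω| = 2535.3547 rpm)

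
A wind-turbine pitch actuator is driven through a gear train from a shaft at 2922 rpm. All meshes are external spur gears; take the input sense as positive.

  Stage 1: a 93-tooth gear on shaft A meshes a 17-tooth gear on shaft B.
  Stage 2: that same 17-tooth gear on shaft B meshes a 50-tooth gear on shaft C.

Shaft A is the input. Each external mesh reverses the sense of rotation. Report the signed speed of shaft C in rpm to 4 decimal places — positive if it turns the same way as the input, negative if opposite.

+5434.9200 rpm (same as input, |ω| = 5434.9200 rpm)

Stage 1 [93T→17T]: ω = 2922.0000×93/17 = 15985.0588 rpm, dir flips to −; running = −15985.0588
Stage 2 [17T→50T]: ω = 15985.0588×17/50 = 5434.9200 rpm, dir flips to +; running = +5434.9200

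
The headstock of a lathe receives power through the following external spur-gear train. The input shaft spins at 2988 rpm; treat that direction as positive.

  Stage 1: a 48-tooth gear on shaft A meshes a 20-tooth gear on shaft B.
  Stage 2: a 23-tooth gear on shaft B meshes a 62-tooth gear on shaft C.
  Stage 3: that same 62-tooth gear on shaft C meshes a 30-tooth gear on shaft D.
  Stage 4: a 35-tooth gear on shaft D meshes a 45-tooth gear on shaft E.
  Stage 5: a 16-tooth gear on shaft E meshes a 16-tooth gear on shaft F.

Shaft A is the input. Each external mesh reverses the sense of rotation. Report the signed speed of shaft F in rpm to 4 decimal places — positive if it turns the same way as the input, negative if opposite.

-4276.1600 rpm (opposite to input, |ω| = 4276.1600 rpm)

Stage 1 [48T→20T]: ω = 2988.0000×48/20 = 7171.2000 rpm, dir flips to −; running = −7171.2000
Stage 2 [23T→62T]: ω = 7171.2000×23/62 = 2660.2839 rpm, dir flips to +; running = +2660.2839
Stage 3 [62T→30T]: ω = 2660.2839×62/30 = 5497.9200 rpm, dir flips to −; running = −5497.9200
Stage 4 [35T→45T]: ω = 5497.9200×35/45 = 4276.1600 rpm, dir flips to +; running = +4276.1600
Stage 5 [16T→16T]: ω = 4276.1600×16/16 = 4276.1600 rpm, dir flips to −; running = −4276.1600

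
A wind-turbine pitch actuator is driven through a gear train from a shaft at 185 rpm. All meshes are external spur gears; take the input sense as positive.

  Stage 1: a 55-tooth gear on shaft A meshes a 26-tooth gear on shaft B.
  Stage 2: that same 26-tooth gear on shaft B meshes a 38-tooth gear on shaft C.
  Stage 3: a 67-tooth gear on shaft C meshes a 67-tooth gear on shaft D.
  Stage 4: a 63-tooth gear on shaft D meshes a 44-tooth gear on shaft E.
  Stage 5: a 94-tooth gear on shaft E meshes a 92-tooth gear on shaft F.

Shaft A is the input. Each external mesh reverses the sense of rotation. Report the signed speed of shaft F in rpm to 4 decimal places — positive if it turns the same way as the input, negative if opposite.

-391.7227 rpm (opposite to input, |ω| = 391.7227 rpm)

Stage 1 [55T→26T]: ω = 185.0000×55/26 = 391.3462 rpm, dir flips to −; running = −391.3462
Stage 2 [26T→38T]: ω = 391.3462×26/38 = 267.7632 rpm, dir flips to +; running = +267.7632
Stage 3 [67T→67T]: ω = 267.7632×67/67 = 267.7632 rpm, dir flips to −; running = −267.7632
Stage 4 [63T→44T]: ω = 267.7632×63/44 = 383.3882 rpm, dir flips to +; running = +383.3882
Stage 5 [94T→92T]: ω = 383.3882×94/92 = 391.7227 rpm, dir flips to −; running = −391.7227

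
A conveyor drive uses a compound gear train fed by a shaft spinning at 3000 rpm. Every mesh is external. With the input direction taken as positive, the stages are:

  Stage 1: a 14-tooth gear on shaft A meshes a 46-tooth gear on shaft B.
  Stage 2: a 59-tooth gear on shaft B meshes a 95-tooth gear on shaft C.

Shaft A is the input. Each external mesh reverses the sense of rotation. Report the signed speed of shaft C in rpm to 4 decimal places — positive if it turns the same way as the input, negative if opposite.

+567.0481 rpm (same as input, |ω| = 567.0481 rpm)

Stage 1 [14T→46T]: ω = 3000.0000×14/46 = 913.0435 rpm, dir flips to −; running = −913.0435
Stage 2 [59T→95T]: ω = 913.0435×59/95 = 567.0481 rpm, dir flips to +; running = +567.0481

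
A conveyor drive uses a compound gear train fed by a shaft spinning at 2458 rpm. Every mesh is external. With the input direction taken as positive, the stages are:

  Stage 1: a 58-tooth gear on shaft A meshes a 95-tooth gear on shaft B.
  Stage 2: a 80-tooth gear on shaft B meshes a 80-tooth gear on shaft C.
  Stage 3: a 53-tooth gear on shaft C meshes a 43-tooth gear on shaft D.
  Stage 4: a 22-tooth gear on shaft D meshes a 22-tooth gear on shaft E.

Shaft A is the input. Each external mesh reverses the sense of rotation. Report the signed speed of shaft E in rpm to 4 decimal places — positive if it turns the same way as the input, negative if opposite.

Stage 1 [58T→95T]: ω = 2458.0000×58/95 = 1500.6737 rpm, dir flips to −; running = −1500.6737
Stage 2 [80T→80T]: ω = 1500.6737×80/80 = 1500.6737 rpm, dir flips to +; running = +1500.6737
Stage 3 [53T→43T]: ω = 1500.6737×53/43 = 1849.6676 rpm, dir flips to −; running = −1849.6676
Stage 4 [22T→22T]: ω = 1849.6676×22/22 = 1849.6676 rpm, dir flips to +; running = +1849.6676

+1849.6676 rpm (same as input, |ω| = 1849.6676 rpm)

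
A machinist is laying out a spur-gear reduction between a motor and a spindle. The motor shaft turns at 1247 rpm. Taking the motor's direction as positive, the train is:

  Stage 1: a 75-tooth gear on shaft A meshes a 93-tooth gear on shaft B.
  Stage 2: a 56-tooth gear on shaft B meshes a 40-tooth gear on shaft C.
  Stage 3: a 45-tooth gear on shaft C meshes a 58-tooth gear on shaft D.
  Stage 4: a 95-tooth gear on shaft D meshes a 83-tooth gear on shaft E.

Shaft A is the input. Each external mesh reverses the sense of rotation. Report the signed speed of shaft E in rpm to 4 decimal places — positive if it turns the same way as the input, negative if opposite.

Stage 1 [75T→93T]: ω = 1247.0000×75/93 = 1005.6452 rpm, dir flips to −; running = −1005.6452
Stage 2 [56T→40T]: ω = 1005.6452×56/40 = 1407.9032 rpm, dir flips to +; running = +1407.9032
Stage 3 [45T→58T]: ω = 1407.9032×45/58 = 1092.3387 rpm, dir flips to −; running = −1092.3387
Stage 4 [95T→83T]: ω = 1092.3387×95/83 = 1250.2672 rpm, dir flips to +; running = +1250.2672

+1250.2672 rpm (same as input, |ω| = 1250.2672 rpm)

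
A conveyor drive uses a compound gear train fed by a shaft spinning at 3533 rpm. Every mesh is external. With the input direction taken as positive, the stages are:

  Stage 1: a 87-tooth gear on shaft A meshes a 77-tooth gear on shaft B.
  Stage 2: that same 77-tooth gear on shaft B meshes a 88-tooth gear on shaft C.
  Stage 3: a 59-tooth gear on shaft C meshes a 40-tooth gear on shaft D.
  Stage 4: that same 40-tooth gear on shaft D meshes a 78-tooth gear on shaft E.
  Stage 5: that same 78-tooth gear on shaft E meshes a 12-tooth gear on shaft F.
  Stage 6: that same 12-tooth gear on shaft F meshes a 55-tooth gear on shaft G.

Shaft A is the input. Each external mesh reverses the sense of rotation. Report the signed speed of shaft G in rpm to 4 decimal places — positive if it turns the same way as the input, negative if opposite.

+3746.8779 rpm (same as input, |ω| = 3746.8779 rpm)

Stage 1 [87T→77T]: ω = 3533.0000×87/77 = 3991.8312 rpm, dir flips to −; running = −3991.8312
Stage 2 [77T→88T]: ω = 3991.8312×77/88 = 3492.8523 rpm, dir flips to +; running = +3492.8523
Stage 3 [59T→40T]: ω = 3492.8523×59/40 = 5151.9571 rpm, dir flips to −; running = −5151.9571
Stage 4 [40T→78T]: ω = 5151.9571×40/78 = 2642.0293 rpm, dir flips to +; running = +2642.0293
Stage 5 [78T→12T]: ω = 2642.0293×78/12 = 17173.1903 rpm, dir flips to −; running = −17173.1903
Stage 6 [12T→55T]: ω = 17173.1903×12/55 = 3746.8779 rpm, dir flips to +; running = +3746.8779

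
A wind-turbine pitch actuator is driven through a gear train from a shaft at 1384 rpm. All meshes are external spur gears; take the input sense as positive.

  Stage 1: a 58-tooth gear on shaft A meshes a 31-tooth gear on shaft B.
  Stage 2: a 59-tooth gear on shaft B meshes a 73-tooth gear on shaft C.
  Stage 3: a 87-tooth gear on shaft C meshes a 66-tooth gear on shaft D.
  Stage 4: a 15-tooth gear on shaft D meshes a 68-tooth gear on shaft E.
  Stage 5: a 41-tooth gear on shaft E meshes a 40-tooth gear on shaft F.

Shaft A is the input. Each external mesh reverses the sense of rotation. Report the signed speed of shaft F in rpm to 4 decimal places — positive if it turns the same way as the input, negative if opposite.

Stage 1 [58T→31T]: ω = 1384.0000×58/31 = 2589.4194 rpm, dir flips to −; running = −2589.4194
Stage 2 [59T→73T]: ω = 2589.4194×59/73 = 2092.8184 rpm, dir flips to +; running = +2092.8184
Stage 3 [87T→66T]: ω = 2092.8184×87/66 = 2758.7151 rpm, dir flips to −; running = −2758.7151
Stage 4 [15T→68T]: ω = 2758.7151×15/68 = 608.5401 rpm, dir flips to +; running = +608.5401
Stage 5 [41T→40T]: ω = 608.5401×41/40 = 623.7536 rpm, dir flips to −; running = −623.7536

-623.7536 rpm (opposite to input, |ω| = 623.7536 rpm)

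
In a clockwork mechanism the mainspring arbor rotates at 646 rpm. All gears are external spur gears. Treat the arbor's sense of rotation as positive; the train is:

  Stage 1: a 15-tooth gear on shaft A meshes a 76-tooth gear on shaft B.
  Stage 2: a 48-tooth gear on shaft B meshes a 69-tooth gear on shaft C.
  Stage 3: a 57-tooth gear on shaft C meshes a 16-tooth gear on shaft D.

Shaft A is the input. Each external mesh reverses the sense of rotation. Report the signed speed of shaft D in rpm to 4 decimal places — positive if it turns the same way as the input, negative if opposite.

-315.9783 rpm (opposite to input, |ω| = 315.9783 rpm)

Stage 1 [15T→76T]: ω = 646.0000×15/76 = 127.5000 rpm, dir flips to −; running = −127.5000
Stage 2 [48T→69T]: ω = 127.5000×48/69 = 88.6957 rpm, dir flips to +; running = +88.6957
Stage 3 [57T→16T]: ω = 88.6957×57/16 = 315.9783 rpm, dir flips to −; running = −315.9783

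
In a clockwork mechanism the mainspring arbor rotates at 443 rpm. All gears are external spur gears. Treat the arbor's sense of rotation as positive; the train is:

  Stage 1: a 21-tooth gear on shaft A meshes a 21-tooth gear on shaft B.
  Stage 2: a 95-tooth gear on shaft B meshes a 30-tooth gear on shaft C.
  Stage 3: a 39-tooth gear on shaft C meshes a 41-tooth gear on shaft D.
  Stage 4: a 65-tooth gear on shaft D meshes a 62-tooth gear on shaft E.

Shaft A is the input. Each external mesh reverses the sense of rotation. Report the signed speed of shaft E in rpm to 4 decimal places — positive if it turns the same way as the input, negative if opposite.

+1398.9703 rpm (same as input, |ω| = 1398.9703 rpm)

Stage 1 [21T→21T]: ω = 443.0000×21/21 = 443.0000 rpm, dir flips to −; running = −443.0000
Stage 2 [95T→30T]: ω = 443.0000×95/30 = 1402.8333 rpm, dir flips to +; running = +1402.8333
Stage 3 [39T→41T]: ω = 1402.8333×39/41 = 1334.4024 rpm, dir flips to −; running = −1334.4024
Stage 4 [65T→62T]: ω = 1334.4024×65/62 = 1398.9703 rpm, dir flips to +; running = +1398.9703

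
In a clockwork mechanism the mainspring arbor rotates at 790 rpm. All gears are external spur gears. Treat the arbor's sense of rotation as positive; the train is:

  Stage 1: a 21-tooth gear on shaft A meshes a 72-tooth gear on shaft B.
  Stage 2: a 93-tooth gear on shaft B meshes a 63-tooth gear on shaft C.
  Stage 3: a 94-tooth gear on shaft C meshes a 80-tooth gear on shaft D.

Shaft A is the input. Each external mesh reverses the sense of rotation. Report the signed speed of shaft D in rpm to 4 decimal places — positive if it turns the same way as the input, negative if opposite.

Stage 1 [21T→72T]: ω = 790.0000×21/72 = 230.4167 rpm, dir flips to −; running = −230.4167
Stage 2 [93T→63T]: ω = 230.4167×93/63 = 340.1389 rpm, dir flips to +; running = +340.1389
Stage 3 [94T→80T]: ω = 340.1389×94/80 = 399.6632 rpm, dir flips to −; running = −399.6632

-399.6632 rpm (opposite to input, |ω| = 399.6632 rpm)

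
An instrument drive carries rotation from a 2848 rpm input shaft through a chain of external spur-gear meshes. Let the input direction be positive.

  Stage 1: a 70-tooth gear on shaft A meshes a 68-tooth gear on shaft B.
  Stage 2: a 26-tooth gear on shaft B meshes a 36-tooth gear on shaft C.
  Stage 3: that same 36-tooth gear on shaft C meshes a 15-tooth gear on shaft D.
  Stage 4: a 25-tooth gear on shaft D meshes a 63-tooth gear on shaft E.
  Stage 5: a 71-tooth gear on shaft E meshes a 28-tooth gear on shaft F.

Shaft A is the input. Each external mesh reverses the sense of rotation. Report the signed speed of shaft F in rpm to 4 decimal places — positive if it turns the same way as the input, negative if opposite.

Stage 1 [70T→68T]: ω = 2848.0000×70/68 = 2931.7647 rpm, dir flips to −; running = −2931.7647
Stage 2 [26T→36T]: ω = 2931.7647×26/36 = 2117.3856 rpm, dir flips to +; running = +2117.3856
Stage 3 [36T→15T]: ω = 2117.3856×36/15 = 5081.7255 rpm, dir flips to −; running = −5081.7255
Stage 4 [25T→63T]: ω = 5081.7255×25/63 = 2016.5577 rpm, dir flips to +; running = +2016.5577
Stage 5 [71T→28T]: ω = 2016.5577×71/28 = 5113.4143 rpm, dir flips to −; running = −5113.4143

-5113.4143 rpm (opposite to input, |ω| = 5113.4143 rpm)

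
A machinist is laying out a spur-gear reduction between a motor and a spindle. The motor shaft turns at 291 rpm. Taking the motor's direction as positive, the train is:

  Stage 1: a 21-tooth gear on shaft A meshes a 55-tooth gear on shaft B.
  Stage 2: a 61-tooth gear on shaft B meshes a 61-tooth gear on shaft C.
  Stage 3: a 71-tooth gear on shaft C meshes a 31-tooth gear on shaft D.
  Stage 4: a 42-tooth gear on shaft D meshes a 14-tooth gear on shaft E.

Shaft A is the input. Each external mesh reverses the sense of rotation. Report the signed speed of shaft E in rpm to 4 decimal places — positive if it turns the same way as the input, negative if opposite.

Stage 1 [21T→55T]: ω = 291.0000×21/55 = 111.1091 rpm, dir flips to −; running = −111.1091
Stage 2 [61T→61T]: ω = 111.1091×61/61 = 111.1091 rpm, dir flips to +; running = +111.1091
Stage 3 [71T→31T]: ω = 111.1091×71/31 = 254.4757 rpm, dir flips to −; running = −254.4757
Stage 4 [42T→14T]: ω = 254.4757×42/14 = 763.4270 rpm, dir flips to +; running = +763.4270

+763.4270 rpm (same as input, |ω| = 763.4270 rpm)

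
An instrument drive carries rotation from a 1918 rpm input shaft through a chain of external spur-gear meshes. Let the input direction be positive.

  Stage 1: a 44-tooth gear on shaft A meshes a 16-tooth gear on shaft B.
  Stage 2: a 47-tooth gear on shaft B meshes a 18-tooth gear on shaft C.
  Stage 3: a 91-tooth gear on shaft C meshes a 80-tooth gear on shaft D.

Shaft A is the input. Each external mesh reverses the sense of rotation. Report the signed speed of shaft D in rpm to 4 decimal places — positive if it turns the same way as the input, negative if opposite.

Stage 1 [44T→16T]: ω = 1918.0000×44/16 = 5274.5000 rpm, dir flips to −; running = −5274.5000
Stage 2 [47T→18T]: ω = 5274.5000×47/18 = 13772.3056 rpm, dir flips to +; running = +13772.3056
Stage 3 [91T→80T]: ω = 13772.3056×91/80 = 15665.9976 rpm, dir flips to −; running = −15665.9976

-15665.9976 rpm (opposite to input, |ω| = 15665.9976 rpm)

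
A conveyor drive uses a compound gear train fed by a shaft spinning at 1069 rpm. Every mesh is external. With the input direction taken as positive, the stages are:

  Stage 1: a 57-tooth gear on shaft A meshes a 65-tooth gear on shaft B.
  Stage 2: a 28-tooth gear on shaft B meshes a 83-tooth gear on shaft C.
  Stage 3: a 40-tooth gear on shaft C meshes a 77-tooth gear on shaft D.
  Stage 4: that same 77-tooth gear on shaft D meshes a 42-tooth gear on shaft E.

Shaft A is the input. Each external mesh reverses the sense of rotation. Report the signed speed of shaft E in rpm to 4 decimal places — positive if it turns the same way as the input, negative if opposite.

+301.1826 rpm (same as input, |ω| = 301.1826 rpm)

Stage 1 [57T→65T]: ω = 1069.0000×57/65 = 937.4308 rpm, dir flips to −; running = −937.4308
Stage 2 [28T→83T]: ω = 937.4308×28/83 = 316.2417 rpm, dir flips to +; running = +316.2417
Stage 3 [40T→77T]: ω = 316.2417×40/77 = 164.2814 rpm, dir flips to −; running = −164.2814
Stage 4 [77T→42T]: ω = 164.2814×77/42 = 301.1826 rpm, dir flips to +; running = +301.1826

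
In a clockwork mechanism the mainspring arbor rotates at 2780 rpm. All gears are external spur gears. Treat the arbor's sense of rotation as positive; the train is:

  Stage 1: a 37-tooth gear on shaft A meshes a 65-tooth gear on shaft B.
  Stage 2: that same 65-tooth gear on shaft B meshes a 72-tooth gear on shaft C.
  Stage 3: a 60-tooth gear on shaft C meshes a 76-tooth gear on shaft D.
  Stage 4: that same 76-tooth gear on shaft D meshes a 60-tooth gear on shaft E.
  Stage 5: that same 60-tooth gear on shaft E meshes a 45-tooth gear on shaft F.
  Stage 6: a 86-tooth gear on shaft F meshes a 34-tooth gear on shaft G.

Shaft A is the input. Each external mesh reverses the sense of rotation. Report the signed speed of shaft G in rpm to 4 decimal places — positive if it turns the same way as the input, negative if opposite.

+4818.0610 rpm (same as input, |ω| = 4818.0610 rpm)

Stage 1 [37T→65T]: ω = 2780.0000×37/65 = 1582.4615 rpm, dir flips to −; running = −1582.4615
Stage 2 [65T→72T]: ω = 1582.4615×65/72 = 1428.6111 rpm, dir flips to +; running = +1428.6111
Stage 3 [60T→76T]: ω = 1428.6111×60/76 = 1127.8509 rpm, dir flips to −; running = −1127.8509
Stage 4 [76T→60T]: ω = 1127.8509×76/60 = 1428.6111 rpm, dir flips to +; running = +1428.6111
Stage 5 [60T→45T]: ω = 1428.6111×60/45 = 1904.8148 rpm, dir flips to −; running = −1904.8148
Stage 6 [86T→34T]: ω = 1904.8148×86/34 = 4818.0610 rpm, dir flips to +; running = +4818.0610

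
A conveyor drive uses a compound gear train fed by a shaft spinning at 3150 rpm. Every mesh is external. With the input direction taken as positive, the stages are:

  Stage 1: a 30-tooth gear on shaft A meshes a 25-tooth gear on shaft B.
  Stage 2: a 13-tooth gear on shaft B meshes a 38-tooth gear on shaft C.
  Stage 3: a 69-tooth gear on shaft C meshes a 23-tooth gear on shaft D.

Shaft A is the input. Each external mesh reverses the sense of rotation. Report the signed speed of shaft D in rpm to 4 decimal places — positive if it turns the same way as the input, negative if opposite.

Stage 1 [30T→25T]: ω = 3150.0000×30/25 = 3780.0000 rpm, dir flips to −; running = −3780.0000
Stage 2 [13T→38T]: ω = 3780.0000×13/38 = 1293.1579 rpm, dir flips to +; running = +1293.1579
Stage 3 [69T→23T]: ω = 1293.1579×69/23 = 3879.4737 rpm, dir flips to −; running = −3879.4737

-3879.4737 rpm (opposite to input, |ω| = 3879.4737 rpm)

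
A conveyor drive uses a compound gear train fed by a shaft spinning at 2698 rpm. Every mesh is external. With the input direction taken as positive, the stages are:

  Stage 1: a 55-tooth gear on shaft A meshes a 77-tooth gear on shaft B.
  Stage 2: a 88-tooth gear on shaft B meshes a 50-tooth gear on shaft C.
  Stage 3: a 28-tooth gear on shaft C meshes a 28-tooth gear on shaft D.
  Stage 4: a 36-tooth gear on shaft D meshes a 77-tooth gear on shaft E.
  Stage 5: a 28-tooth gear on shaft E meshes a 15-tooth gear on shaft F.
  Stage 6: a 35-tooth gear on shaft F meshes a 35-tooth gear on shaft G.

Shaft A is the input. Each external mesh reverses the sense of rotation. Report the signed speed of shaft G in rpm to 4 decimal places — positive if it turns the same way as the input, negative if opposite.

+2960.0914 rpm (same as input, |ω| = 2960.0914 rpm)

Stage 1 [55T→77T]: ω = 2698.0000×55/77 = 1927.1429 rpm, dir flips to −; running = −1927.1429
Stage 2 [88T→50T]: ω = 1927.1429×88/50 = 3391.7714 rpm, dir flips to +; running = +3391.7714
Stage 3 [28T→28T]: ω = 3391.7714×28/28 = 3391.7714 rpm, dir flips to −; running = −3391.7714
Stage 4 [36T→77T]: ω = 3391.7714×36/77 = 1585.7633 rpm, dir flips to +; running = +1585.7633
Stage 5 [28T→15T]: ω = 1585.7633×28/15 = 2960.0914 rpm, dir flips to −; running = −2960.0914
Stage 6 [35T→35T]: ω = 2960.0914×35/35 = 2960.0914 rpm, dir flips to +; running = +2960.0914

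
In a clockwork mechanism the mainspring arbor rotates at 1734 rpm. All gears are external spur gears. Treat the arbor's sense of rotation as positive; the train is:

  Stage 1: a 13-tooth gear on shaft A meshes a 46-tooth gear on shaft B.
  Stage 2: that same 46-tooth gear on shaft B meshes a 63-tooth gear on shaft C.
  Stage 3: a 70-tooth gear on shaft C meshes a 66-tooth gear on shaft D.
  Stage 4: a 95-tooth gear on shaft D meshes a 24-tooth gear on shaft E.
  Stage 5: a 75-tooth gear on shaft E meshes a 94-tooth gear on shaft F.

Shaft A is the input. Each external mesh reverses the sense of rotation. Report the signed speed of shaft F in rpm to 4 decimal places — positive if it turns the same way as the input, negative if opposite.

Stage 1 [13T→46T]: ω = 1734.0000×13/46 = 490.0435 rpm, dir flips to −; running = −490.0435
Stage 2 [46T→63T]: ω = 490.0435×46/63 = 357.8095 rpm, dir flips to +; running = +357.8095
Stage 3 [70T→66T]: ω = 357.8095×70/66 = 379.4949 rpm, dir flips to −; running = −379.4949
Stage 4 [95T→24T]: ω = 379.4949×95/24 = 1502.1675 rpm, dir flips to +; running = +1502.1675
Stage 5 [75T→94T]: ω = 1502.1675×75/94 = 1198.5379 rpm, dir flips to −; running = −1198.5379

-1198.5379 rpm (opposite to input, |ω| = 1198.5379 rpm)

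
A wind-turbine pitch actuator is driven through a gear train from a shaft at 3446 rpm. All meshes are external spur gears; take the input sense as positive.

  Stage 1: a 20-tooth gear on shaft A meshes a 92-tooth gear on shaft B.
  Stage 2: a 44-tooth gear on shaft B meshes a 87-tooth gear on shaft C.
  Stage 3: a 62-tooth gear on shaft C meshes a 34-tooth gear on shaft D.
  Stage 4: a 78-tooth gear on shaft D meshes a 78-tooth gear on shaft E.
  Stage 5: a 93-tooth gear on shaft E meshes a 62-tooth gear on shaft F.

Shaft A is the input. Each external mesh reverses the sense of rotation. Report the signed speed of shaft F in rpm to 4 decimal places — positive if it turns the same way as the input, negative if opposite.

-1036.3224 rpm (opposite to input, |ω| = 1036.3224 rpm)

Stage 1 [20T→92T]: ω = 3446.0000×20/92 = 749.1304 rpm, dir flips to −; running = −749.1304
Stage 2 [44T→87T]: ω = 749.1304×44/87 = 378.8706 rpm, dir flips to +; running = +378.8706
Stage 3 [62T→34T]: ω = 378.8706×62/34 = 690.8816 rpm, dir flips to −; running = −690.8816
Stage 4 [78T→78T]: ω = 690.8816×78/78 = 690.8816 rpm, dir flips to +; running = +690.8816
Stage 5 [93T→62T]: ω = 690.8816×93/62 = 1036.3224 rpm, dir flips to −; running = −1036.3224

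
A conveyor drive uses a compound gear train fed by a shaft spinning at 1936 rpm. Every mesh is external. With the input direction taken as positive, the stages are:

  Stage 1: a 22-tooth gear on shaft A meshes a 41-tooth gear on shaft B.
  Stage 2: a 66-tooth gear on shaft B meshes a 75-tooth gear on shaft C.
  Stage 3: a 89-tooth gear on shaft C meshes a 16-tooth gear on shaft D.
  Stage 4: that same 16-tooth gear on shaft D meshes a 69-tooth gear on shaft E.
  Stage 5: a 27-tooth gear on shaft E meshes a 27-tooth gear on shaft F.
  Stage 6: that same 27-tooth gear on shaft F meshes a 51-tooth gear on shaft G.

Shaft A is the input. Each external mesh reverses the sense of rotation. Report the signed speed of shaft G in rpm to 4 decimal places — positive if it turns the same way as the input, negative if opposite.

+624.2540 rpm (same as input, |ω| = 624.2540 rpm)

Stage 1 [22T→41T]: ω = 1936.0000×22/41 = 1038.8293 rpm, dir flips to −; running = −1038.8293
Stage 2 [66T→75T]: ω = 1038.8293×66/75 = 914.1698 rpm, dir flips to +; running = +914.1698
Stage 3 [89T→16T]: ω = 914.1698×89/16 = 5085.0693 rpm, dir flips to −; running = −5085.0693
Stage 4 [16T→69T]: ω = 5085.0693×16/69 = 1179.1465 rpm, dir flips to +; running = +1179.1465
Stage 5 [27T→27T]: ω = 1179.1465×27/27 = 1179.1465 rpm, dir flips to −; running = −1179.1465
Stage 6 [27T→51T]: ω = 1179.1465×27/51 = 624.2540 rpm, dir flips to +; running = +624.2540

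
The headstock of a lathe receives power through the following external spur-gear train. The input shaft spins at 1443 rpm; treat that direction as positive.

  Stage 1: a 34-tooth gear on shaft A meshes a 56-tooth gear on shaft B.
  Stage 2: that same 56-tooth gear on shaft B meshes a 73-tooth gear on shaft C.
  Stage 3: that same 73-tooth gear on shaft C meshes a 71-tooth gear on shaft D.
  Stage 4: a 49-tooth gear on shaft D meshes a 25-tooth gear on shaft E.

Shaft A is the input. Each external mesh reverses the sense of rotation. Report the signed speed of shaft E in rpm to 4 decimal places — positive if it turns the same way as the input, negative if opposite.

Stage 1 [34T→56T]: ω = 1443.0000×34/56 = 876.1071 rpm, dir flips to −; running = −876.1071
Stage 2 [56T→73T]: ω = 876.1071×56/73 = 672.0822 rpm, dir flips to +; running = +672.0822
Stage 3 [73T→71T]: ω = 672.0822×73/71 = 691.0141 rpm, dir flips to −; running = −691.0141
Stage 4 [49T→25T]: ω = 691.0141×49/25 = 1354.3876 rpm, dir flips to +; running = +1354.3876

+1354.3876 rpm (same as input, |ω| = 1354.3876 rpm)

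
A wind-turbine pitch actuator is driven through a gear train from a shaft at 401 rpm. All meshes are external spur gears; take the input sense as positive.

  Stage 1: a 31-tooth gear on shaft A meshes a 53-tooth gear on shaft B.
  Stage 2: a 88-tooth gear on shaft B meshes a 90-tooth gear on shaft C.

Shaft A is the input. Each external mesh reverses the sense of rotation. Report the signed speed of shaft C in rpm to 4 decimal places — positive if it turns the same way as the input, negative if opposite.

+229.3350 rpm (same as input, |ω| = 229.3350 rpm)

Stage 1 [31T→53T]: ω = 401.0000×31/53 = 234.5472 rpm, dir flips to −; running = −234.5472
Stage 2 [88T→90T]: ω = 234.5472×88/90 = 229.3350 rpm, dir flips to +; running = +229.3350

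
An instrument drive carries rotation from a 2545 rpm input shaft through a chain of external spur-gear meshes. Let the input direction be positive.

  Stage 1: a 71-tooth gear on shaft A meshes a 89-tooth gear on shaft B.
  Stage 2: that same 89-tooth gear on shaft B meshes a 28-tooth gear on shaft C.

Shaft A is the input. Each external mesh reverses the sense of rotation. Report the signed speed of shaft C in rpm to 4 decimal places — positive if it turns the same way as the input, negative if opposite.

Stage 1 [71T→89T]: ω = 2545.0000×71/89 = 2030.2809 rpm, dir flips to −; running = −2030.2809
Stage 2 [89T→28T]: ω = 2030.2809×89/28 = 6453.3929 rpm, dir flips to +; running = +6453.3929

+6453.3929 rpm (same as input, |ω| = 6453.3929 rpm)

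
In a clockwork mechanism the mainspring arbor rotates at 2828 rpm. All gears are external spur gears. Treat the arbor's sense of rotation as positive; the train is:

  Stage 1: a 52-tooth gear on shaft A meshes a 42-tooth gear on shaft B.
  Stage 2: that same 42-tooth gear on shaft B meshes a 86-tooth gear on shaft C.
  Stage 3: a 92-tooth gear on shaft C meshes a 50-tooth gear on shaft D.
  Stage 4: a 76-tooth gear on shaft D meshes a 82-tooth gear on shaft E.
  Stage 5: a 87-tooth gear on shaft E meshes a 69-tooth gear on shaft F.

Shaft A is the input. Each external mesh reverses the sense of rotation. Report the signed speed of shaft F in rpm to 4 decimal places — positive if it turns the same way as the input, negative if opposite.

Stage 1 [52T→42T]: ω = 2828.0000×52/42 = 3501.3333 rpm, dir flips to −; running = −3501.3333
Stage 2 [42T→86T]: ω = 3501.3333×42/86 = 1709.9535 rpm, dir flips to +; running = +1709.9535
Stage 3 [92T→50T]: ω = 1709.9535×92/50 = 3146.3144 rpm, dir flips to −; running = −3146.3144
Stage 4 [76T→82T]: ω = 3146.3144×76/82 = 2916.0963 rpm, dir flips to +; running = +2916.0963
Stage 5 [87T→69T]: ω = 2916.0963×87/69 = 3676.8171 rpm, dir flips to −; running = −3676.8171

-3676.8171 rpm (opposite to input, |ω| = 3676.8171 rpm)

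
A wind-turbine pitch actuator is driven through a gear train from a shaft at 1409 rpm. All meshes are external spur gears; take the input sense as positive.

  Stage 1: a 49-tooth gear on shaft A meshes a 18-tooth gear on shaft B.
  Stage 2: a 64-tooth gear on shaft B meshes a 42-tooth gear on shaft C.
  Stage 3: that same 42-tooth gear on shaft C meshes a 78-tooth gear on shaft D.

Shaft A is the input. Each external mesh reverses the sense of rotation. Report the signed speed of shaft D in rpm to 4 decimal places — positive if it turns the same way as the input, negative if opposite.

Stage 1 [49T→18T]: ω = 1409.0000×49/18 = 3835.6111 rpm, dir flips to −; running = −3835.6111
Stage 2 [64T→42T]: ω = 3835.6111×64/42 = 5844.7407 rpm, dir flips to +; running = +5844.7407
Stage 3 [42T→78T]: ω = 5844.7407×42/78 = 3147.1681 rpm, dir flips to −; running = −3147.1681

-3147.1681 rpm (opposite to input, |ω| = 3147.1681 rpm)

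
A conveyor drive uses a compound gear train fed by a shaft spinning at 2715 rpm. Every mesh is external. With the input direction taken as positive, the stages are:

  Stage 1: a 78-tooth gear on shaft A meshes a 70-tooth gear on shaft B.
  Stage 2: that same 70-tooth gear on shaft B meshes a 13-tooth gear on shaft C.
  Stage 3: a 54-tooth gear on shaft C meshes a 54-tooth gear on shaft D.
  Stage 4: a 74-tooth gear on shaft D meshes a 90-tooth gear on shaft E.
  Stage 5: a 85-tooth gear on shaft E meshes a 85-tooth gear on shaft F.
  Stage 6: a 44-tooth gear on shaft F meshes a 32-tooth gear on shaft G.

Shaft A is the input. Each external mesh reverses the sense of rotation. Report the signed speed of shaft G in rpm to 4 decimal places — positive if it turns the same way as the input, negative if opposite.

Stage 1 [78T→70T]: ω = 2715.0000×78/70 = 3025.2857 rpm, dir flips to −; running = −3025.2857
Stage 2 [70T→13T]: ω = 3025.2857×70/13 = 16290.0000 rpm, dir flips to +; running = +16290.0000
Stage 3 [54T→54T]: ω = 16290.0000×54/54 = 16290.0000 rpm, dir flips to −; running = −16290.0000
Stage 4 [74T→90T]: ω = 16290.0000×74/90 = 13394.0000 rpm, dir flips to +; running = +13394.0000
Stage 5 [85T→85T]: ω = 13394.0000×85/85 = 13394.0000 rpm, dir flips to −; running = −13394.0000
Stage 6 [44T→32T]: ω = 13394.0000×44/32 = 18416.7500 rpm, dir flips to +; running = +18416.7500

+18416.7500 rpm (same as input, |ω| = 18416.7500 rpm)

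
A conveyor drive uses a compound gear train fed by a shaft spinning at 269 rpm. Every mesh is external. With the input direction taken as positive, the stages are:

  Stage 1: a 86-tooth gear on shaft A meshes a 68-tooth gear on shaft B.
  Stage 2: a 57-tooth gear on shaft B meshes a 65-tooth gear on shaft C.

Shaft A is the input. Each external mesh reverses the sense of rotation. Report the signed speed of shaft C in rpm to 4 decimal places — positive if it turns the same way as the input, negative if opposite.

Stage 1 [86T→68T]: ω = 269.0000×86/68 = 340.2059 rpm, dir flips to −; running = −340.2059
Stage 2 [57T→65T]: ω = 340.2059×57/65 = 298.3344 rpm, dir flips to +; running = +298.3344

+298.3344 rpm (same as input, |ω| = 298.3344 rpm)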